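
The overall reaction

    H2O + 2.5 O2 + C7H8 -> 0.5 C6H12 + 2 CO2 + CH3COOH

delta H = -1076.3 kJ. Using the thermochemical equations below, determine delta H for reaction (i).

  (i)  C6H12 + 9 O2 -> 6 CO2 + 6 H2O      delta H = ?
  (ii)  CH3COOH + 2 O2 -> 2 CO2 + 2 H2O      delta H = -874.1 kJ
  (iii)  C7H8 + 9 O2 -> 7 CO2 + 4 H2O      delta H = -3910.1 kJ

delta H = -3919.4 kJ

(i) reversed and × 1/2: contributes −1/2·x
(ii) reversed: +874.1 kJ
(iii) as written: -3910.1 kJ
-1076.3 = (+874.1) + (-3910.1) − 1/2·x
x = (-1076.3 − (-3036.0)) / (-1/2) = -3919.4 kJ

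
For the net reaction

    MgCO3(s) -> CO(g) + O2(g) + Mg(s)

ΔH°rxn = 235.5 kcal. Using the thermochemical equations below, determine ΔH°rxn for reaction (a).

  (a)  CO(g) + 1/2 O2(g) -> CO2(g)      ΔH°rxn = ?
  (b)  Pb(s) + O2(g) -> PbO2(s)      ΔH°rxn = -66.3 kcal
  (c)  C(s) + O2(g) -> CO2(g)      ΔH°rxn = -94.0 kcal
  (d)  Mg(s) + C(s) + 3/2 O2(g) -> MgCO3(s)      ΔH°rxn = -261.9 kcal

ΔH°rxn = -67.6 kcal

(a) reversed: contributes −x
(b): not needed.
(c) as written: -94.0 kcal
(d) reversed: +261.9 kcal
+235.5 = (-94.0) + (+261.9) − x
x = (+235.5 − (+167.9)) / (-1) = -67.6 kcal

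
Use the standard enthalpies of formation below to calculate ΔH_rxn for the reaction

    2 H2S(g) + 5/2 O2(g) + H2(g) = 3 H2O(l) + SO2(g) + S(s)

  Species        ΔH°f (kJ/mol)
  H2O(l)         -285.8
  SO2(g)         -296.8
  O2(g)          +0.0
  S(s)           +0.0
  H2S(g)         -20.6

ΔH_rxn = -1113.0 kJ/mol

Products: 3·(-285.8) + 1·(-296.8) + 1·(+0.0) = -1154.2
Reactants: 2·(-20.6) + 5/2·(+0.0) + 1·(+0.0) = -41.2
ΔH_rxn = (-1154.2) − (-41.2) = -1113.0 kJ/mol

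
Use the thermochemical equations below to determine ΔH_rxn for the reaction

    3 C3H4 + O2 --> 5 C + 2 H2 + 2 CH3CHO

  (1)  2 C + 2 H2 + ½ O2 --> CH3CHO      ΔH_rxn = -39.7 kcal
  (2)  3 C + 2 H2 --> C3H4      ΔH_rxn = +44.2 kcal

(1) × 2: (2)·(-39.7) = -79.4 kcal
(2) reversed and × 3: (-3)·(+44.2) = -132.6 kcal
By Hess's law, ΔH_rxn = (2)·(-39.7) + (-3)·(+44.2) = -212.0 kcal

ΔH_rxn = -212.0 kcal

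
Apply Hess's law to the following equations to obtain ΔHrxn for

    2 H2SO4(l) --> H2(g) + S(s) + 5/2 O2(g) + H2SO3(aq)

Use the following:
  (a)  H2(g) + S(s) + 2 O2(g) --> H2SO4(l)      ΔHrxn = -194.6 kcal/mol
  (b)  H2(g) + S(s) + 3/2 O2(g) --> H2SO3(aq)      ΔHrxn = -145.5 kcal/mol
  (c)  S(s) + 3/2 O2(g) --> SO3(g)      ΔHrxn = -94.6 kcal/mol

ΔHrxn = 243.7 kcal/mol

(a) reversed and × 2: (-2)·(-194.6) = +389.2 kcal/mol
(b) as written: -145.5 kcal/mol
(c): not needed.
Since enthalpy is a state function, ΔHrxn = (-2)·(-194.6) + (1)·(-145.5) = 243.7 kcal/mol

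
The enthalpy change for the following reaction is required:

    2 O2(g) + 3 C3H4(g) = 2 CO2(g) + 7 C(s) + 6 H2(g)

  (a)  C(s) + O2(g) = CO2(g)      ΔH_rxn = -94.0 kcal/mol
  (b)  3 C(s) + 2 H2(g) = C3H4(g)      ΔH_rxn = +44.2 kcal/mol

(a) × 2 (×2 to match 2 CO2(g) in the target): (2)·(-94.0) = -188.0 kcal/mol
(b) reversed and × 3 (reverse to put C3H4(g) on the reactant side; scale by 3 for the 3 C3H4(g)): (-3)·(+44.2) = -132.6 kcal/mol
Combining the equations, ΔH_rxn = (2)·(-94.0) + (-3)·(+44.2) = -320.6 kcal/mol

ΔH_rxn = -320.6 kcal/mol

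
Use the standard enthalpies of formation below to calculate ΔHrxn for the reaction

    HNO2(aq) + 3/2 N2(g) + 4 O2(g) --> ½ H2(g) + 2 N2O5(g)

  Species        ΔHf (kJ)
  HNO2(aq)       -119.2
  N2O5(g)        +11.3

ΔHrxn = 141.8 kJ

Products: 1/2·(+0.0) + 2·(+11.3) = +22.6
Reactants: 1·(-119.2) + 3/2·(+0.0) + 4·(+0.0) = -119.2
ΔHrxn = (+22.6) − (-119.2) = 141.8 kJ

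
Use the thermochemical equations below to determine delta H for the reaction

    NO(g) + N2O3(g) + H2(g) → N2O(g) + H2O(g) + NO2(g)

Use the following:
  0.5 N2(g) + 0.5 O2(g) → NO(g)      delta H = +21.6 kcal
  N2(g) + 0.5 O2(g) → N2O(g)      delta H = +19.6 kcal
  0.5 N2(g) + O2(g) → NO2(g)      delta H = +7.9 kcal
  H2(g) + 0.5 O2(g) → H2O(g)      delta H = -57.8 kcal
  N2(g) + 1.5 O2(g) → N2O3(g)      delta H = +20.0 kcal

equation 1 reversed (reverse to put NO(g) on the reactant side): -21.6 kcal
equation 2 as written (N2O(g) already on the product side): +19.6 kcal
equation 3 as written (NO2(g) already on the product side): +7.9 kcal
equation 4 as written (H2O(g) already on the product side): -57.8 kcal
equation 5 reversed (reverse to put N2O3(g) on the reactant side): -20.0 kcal
delta H = (-21.6) + (+19.6) + (+7.9) + (-57.8) + (-20.0) = -71.9 kcal

delta H = -71.9 kcal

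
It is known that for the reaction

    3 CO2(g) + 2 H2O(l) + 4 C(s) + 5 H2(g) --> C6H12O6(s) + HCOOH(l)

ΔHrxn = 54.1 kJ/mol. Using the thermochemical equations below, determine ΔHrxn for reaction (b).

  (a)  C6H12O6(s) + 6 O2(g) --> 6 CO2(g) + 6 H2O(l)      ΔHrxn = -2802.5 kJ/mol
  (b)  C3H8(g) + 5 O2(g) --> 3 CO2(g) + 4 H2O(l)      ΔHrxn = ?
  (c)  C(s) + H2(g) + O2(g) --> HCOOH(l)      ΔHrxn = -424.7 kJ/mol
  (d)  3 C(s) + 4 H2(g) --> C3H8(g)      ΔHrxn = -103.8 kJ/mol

(a) reversed (C6H12O6(s) must end up as a product): +2802.5 kJ/mol
(b) as written: contributes x
(c) as written (HCOOH(l) already on the product side): -424.7 kJ/mol
(d) as written: -103.8 kJ/mol
+54.1 = (+2802.5) + (-424.7) + (-103.8) + x
x = (+54.1 − (+2274.0)) / (1) = -2219.9 kJ/mol

ΔHrxn = -2219.9 kJ/mol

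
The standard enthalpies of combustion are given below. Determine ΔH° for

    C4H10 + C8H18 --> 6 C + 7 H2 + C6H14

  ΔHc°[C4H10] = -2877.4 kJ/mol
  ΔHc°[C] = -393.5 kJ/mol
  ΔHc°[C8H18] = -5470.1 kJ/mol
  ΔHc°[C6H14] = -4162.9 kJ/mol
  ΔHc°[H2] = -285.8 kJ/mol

ΔH° = 177.0 kJ/mol

With combustion enthalpies, reactants minus products:
= [1·(-2877.4) + 1·(-5470.1)] − [6·(-393.5) + 7·(-285.8) + 1·(-4162.9)]
= 177.0 kJ/mol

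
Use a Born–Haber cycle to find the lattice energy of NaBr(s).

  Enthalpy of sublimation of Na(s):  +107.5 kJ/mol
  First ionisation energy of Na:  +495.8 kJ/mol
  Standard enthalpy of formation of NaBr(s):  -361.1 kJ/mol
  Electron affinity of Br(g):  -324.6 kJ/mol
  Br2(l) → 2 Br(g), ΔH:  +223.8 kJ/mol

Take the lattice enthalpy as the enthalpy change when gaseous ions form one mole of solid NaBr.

U = -751.7 kJ/mol

ΔHf° = 1·ΔHsub + 1·(ΣIE) + 1/2·D(Br2) + 1·EA + U
-361.1 = 1·(+107.5) + 1·(+495.8) + 1/2·(+223.8) + 1·(-324.6) + U
U = -361.1 − (+390.6) = -751.7 kJ/mol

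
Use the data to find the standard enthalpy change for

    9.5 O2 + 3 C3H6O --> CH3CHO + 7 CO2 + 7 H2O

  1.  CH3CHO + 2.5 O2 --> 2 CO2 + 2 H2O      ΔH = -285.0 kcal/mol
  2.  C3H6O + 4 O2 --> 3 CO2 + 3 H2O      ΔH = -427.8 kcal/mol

ΔH = -998.4 kcal/mol

eq. 1 reversed: +285.0 kcal/mol
eq. 2 × 3: (3)·(-427.8) = -1283.4 kcal/mol
Combining the equations, ΔH = (+285.0) + (-1283.4) = -998.4 kcal/mol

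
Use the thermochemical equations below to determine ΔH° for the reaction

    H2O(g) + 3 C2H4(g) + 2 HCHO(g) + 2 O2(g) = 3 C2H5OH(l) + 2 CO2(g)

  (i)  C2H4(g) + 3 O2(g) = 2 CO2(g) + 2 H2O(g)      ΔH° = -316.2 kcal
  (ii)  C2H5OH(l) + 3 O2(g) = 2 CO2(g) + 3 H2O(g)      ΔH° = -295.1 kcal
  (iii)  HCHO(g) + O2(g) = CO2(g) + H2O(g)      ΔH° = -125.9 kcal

(i) × 3 (scale by 3 for the 3 C2H4(g)): (3)·(-316.2) = -948.6 kcal
(ii) reversed and × 3 (C2H5OH(l) must end up as a product; scale by 3 for the 3 C2H5OH(l)): (-3)·(-295.1) = +885.3 kcal
(iii) × 2 (scale by 2 for the 2 HCHO(g)): (2)·(-125.9) = -251.8 kcal
ΔH° = (3)·(-316.2) + (-3)·(-295.1) + (2)·(-125.9) = -315.1 kcal

ΔH° = -315.1 kcal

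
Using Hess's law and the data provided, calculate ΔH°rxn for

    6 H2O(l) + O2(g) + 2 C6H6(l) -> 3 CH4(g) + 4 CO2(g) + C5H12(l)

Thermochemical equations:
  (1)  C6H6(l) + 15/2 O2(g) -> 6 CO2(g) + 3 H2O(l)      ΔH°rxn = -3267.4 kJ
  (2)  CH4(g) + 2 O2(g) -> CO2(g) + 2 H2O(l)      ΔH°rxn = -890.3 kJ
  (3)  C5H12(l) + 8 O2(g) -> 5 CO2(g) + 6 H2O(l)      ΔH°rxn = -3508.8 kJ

ΔH°rxn = -355.1 kJ

(1) × 2: (2)·(-3267.4) = -6534.8 kJ
(2) reversed and × 3: (-3)·(-890.3) = +2670.9 kJ
(3) reversed: +3508.8 kJ
Since enthalpy is a state function, ΔH°rxn = (2)·(-3267.4) + (-3)·(-890.3) + (-1)·(-3508.8) = -355.1 kJ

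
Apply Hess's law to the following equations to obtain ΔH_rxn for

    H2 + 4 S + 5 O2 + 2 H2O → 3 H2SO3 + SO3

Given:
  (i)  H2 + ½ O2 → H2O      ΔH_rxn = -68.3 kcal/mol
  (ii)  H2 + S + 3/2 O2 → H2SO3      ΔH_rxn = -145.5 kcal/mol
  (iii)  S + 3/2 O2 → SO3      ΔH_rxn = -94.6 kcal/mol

ΔH_rxn = -394.5 kcal/mol

(i) reversed and × 2 (H2O must end up as a reactant; ×2 to match 2 H2O in the target): (-2)·(-68.3) = +136.6 kcal/mol
(ii) × 3 (×3 to match 3 H2SO3 in the target): (3)·(-145.5) = -436.5 kcal/mol
(iii) as written (SO3 already on the product side): -94.6 kcal/mol
ΔH_rxn = (-2)·(-68.3) + (3)·(-145.5) + (1)·(-94.6) = -394.5 kcal/mol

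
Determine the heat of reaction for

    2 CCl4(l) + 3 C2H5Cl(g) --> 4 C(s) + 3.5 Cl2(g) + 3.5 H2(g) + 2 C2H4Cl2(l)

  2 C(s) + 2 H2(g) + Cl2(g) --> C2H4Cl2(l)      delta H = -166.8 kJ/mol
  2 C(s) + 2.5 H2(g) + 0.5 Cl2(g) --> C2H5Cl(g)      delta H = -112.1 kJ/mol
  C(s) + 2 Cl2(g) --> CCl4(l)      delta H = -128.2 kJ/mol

delta H = 259.1 kJ/mol

equation 1 × 2 (scale by 2 for the 2 C2H4Cl2(l)): (2)·(-166.8) = -333.6 kJ/mol
equation 2 reversed and × 3 (C2H5Cl(g) must end up as a reactant; ×3 to match 3 C2H5Cl(g) in the target): (-3)·(-112.1) = +336.3 kJ/mol
equation 3 reversed and × 2 (CCl4(l) must end up as a reactant; scale by 2 for the 2 CCl4(l)): (-2)·(-128.2) = +256.4 kJ/mol
Since enthalpy is a state function, delta H = (-333.6) + (+336.3) + (+256.4) = 259.1 kJ/mol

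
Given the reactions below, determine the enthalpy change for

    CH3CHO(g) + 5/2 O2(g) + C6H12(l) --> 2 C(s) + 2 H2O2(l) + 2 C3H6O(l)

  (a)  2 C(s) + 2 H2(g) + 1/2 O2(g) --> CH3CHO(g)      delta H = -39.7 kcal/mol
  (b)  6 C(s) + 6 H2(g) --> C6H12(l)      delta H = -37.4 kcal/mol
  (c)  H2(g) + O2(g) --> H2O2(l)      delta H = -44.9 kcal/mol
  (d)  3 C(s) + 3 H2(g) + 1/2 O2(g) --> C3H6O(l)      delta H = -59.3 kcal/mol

(a) reversed (CH3CHO(g) must end up as a reactant): +39.7 kcal/mol
(b) reversed (reverse to put C6H12(l) on the reactant side): +37.4 kcal/mol
(c) × 2 (×2 to match 2 H2O2(l) in the target): (2)·(-44.9) = -89.8 kcal/mol
(d) × 2 (×2 to match 2 C3H6O(l) in the target): (2)·(-59.3) = -118.6 kcal/mol
Summing the manipulated equations, delta H = (-1)·(-39.7) + (-1)·(-37.4) + (2)·(-44.9) + (2)·(-59.3) = -131.3 kcal/mol

delta H = -131.3 kcal/mol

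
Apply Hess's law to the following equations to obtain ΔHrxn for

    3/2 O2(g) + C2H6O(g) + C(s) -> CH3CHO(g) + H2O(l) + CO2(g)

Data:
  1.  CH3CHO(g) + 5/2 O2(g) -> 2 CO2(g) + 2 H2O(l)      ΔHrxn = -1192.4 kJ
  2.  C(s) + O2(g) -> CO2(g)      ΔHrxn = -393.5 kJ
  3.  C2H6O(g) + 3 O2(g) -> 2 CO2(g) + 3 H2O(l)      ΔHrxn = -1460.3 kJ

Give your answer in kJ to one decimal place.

ΔHrxn = -661.4 kJ

eq. 1 reversed (reverse to put CH3CHO(g) on the product side): +1192.4 kJ
eq. 2 as written (C(s) already on the reactant side): -393.5 kJ
eq. 3 as written (C2H6O(g) already on the reactant side): -1460.3 kJ
Combining the equations, ΔHrxn = (-1)·(-1192.4) + (1)·(-393.5) + (1)·(-1460.3) = -661.4 kJ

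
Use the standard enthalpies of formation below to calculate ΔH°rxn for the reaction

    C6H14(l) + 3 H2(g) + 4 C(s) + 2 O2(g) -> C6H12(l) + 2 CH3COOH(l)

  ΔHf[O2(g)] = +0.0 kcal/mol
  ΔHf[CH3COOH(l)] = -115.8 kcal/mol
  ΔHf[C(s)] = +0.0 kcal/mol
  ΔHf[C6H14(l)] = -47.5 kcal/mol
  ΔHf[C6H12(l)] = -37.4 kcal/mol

Products: 1·(-37.4) + 2·(-115.8) = -269.0
Reactants: 1·(-47.5) + 3·(+0.0) + 4·(+0.0) + 2·(+0.0) = -47.5
ΔH°rxn = (-269.0) − (-47.5) = -221.5 kcal/mol

ΔH°rxn = -221.5 kcal/mol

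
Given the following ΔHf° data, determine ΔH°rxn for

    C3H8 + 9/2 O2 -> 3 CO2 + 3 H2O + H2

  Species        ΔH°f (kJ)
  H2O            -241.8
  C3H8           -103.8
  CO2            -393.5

ΔH°rxn = -1802.1 kJ

Products: 3·(-393.5) + 3·(-241.8) + 1·(+0.0) = -1905.9
Reactants: 1·(-103.8) + 9/2·(+0.0) = -103.8
ΔH°rxn = (-1905.9) − (-103.8) = -1802.1 kJ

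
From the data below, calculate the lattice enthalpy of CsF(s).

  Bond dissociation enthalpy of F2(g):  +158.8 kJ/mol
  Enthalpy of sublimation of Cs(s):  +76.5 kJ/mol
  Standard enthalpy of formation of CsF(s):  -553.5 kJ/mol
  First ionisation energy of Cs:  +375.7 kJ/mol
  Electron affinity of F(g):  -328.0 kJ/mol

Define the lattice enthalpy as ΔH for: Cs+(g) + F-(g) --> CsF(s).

ΔHf° = 1·ΔHsub + 1·(ΣIE) + 1/2·D(F2) + 1·EA + U
-553.5 = 1·(+76.5) + 1·(+375.7) + 1/2·(+158.8) + 1·(-328.0) + U
U = -553.5 − (+203.6) = -757.1 kJ/mol

U = -757.1 kJ/mol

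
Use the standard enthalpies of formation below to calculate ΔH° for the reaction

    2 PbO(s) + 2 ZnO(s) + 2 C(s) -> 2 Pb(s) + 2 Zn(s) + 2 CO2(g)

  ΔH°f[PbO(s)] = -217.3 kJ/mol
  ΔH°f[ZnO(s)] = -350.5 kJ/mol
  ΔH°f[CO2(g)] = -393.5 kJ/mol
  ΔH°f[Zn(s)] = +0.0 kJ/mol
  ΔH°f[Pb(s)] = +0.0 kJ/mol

ΔH° = 348.6 kJ/mol

Products: 2·(+0.0) + 2·(+0.0) + 2·(-393.5) = -787.0
Reactants: 2·(-217.3) + 2·(-350.5) + 2·(+0.0) = -1135.6
ΔH° = (-787.0) − (-1135.6) = 348.6 kJ/mol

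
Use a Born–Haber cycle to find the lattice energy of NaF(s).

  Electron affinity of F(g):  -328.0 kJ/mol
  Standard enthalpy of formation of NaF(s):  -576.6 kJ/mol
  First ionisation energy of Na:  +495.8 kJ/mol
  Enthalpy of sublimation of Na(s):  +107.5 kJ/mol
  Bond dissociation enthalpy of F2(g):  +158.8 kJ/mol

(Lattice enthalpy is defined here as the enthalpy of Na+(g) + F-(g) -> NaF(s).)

U = -931.3 kJ/mol

ΔHf° = 1·ΔHsub + 1·(ΣIE) + 1/2·D(F2) + 1·EA + U
-576.6 = 1·(+107.5) + 1·(+495.8) + 1/2·(+158.8) + 1·(-328.0) + U
U = -576.6 − (+354.7) = -931.3 kJ/mol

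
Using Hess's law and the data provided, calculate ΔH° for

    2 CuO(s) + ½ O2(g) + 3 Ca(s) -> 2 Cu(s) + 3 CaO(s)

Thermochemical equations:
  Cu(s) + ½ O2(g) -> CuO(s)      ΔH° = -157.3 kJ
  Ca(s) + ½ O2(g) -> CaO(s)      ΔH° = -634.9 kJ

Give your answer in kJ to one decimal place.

equation 1 reversed and × 2: (-2)·(-157.3) = +314.6 kJ
equation 2 × 3: (3)·(-634.9) = -1904.7 kJ
Combining the equations, ΔH° = (+314.6) + (-1904.7) = -1590.1 kJ

ΔH° = -1590.1 kJ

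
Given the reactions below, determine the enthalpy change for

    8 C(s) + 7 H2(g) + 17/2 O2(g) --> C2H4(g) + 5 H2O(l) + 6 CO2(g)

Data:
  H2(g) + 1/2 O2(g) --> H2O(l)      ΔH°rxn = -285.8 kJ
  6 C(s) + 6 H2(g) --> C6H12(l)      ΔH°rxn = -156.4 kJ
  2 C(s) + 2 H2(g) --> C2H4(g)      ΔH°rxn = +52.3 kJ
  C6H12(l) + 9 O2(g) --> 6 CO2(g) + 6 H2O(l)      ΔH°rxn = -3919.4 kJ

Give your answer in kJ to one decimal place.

equation 1 reversed: +285.8 kJ
equation 2 as written: -156.4 kJ
equation 3 as written (C2H4(g) already on the product side): +52.3 kJ
equation 4 as written (CO2(g) already on the product side): -3919.4 kJ
Since enthalpy is a state function, ΔH°rxn = (-1)·(-285.8) + (1)·(-156.4) + (1)·(+52.3) + (1)·(-3919.4) = -3737.7 kJ

ΔH°rxn = -3737.7 kJ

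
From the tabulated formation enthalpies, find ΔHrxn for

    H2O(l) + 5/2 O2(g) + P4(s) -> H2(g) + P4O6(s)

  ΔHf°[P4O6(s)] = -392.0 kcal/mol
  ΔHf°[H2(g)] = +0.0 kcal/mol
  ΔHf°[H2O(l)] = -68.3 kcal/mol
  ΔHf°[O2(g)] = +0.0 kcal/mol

Products: 1·(+0.0) + 1·(-392.0) = -392.0
Reactants: 1·(-68.3) + 5/2·(+0.0) + 1·(+0.0) = -68.3
ΔHrxn = (-392.0) − (-68.3) = -323.7 kcal/mol

ΔHrxn = -323.7 kcal/mol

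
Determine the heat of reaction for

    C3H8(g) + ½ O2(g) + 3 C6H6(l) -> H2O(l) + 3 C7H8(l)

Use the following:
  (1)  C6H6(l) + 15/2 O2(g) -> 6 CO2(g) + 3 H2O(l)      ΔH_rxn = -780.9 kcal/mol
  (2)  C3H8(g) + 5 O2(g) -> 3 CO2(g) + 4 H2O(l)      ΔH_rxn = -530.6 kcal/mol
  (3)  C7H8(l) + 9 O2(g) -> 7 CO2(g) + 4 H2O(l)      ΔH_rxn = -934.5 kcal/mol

ΔH_rxn = -69.8 kcal/mol

(1) × 3: (3)·(-780.9) = -2342.7 kcal/mol
(2) as written: -530.6 kcal/mol
(3) reversed and × 3: (-3)·(-934.5) = +2803.5 kcal/mol
Since enthalpy is a state function, ΔH_rxn = (-2342.7) + (-530.6) + (+2803.5) = -69.8 kcal/mol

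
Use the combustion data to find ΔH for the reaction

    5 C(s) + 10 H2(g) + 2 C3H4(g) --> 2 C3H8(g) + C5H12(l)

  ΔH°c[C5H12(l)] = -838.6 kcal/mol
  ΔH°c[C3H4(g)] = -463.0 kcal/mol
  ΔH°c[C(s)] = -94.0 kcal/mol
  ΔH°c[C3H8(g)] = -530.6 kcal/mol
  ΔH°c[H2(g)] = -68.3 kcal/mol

With combustion enthalpies, reactants minus products:
= [5·(-94.0) + 10·(-68.3) + 2·(-463.0)] − [2·(-530.6) + 1·(-838.6)]
= -179.2 kcal/mol

ΔH = -179.2 kcal/mol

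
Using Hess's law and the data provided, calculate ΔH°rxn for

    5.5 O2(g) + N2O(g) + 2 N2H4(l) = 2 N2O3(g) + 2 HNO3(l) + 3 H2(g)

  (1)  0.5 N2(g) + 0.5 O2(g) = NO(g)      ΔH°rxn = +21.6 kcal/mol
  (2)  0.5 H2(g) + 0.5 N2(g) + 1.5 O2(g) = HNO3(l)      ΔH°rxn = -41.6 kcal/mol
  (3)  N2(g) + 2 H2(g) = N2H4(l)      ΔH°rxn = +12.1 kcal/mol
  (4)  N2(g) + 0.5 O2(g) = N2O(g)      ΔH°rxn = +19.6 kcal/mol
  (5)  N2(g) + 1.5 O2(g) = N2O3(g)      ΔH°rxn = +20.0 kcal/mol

ΔH°rxn = -87.0 kcal/mol

(1): not needed.
(2) × 2: (2)·(-41.6) = -83.2 kcal/mol
(3) reversed and × 2: (-2)·(+12.1) = -24.2 kcal/mol
(4) reversed: -19.6 kcal/mol
(5) × 2: (2)·(+20.0) = +40.0 kcal/mol
Combining the equations, ΔH°rxn = (2)·(-41.6) + (-2)·(+12.1) + (-1)·(+19.6) + (2)·(+20.0) = -87.0 kcal/mol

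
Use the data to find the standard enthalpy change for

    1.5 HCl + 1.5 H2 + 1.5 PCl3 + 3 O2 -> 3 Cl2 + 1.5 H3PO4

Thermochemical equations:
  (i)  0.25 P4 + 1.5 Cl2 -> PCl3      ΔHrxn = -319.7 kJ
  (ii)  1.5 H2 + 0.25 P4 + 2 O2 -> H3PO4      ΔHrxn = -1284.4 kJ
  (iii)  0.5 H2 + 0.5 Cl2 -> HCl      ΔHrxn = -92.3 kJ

ΔHrxn = -1308.6 kJ

(i) reversed and × 3/2 (reverse to put PCl3 on the reactant side; ×3/2 to match 3/2 PCl3 in the target): (-3/2)·(-319.7) = +479.55 kJ
(ii) × 3/2 (×3/2 to match 3/2 H3PO4 in the target): (3/2)·(-1284.4) = -1926.6 kJ
(iii) reversed and × 3/2 (reverse to put HCl on the reactant side; ×3/2 to match 3/2 HCl in the target): (-3/2)·(-92.3) = +138.45 kJ
ΔHrxn = (-3/2)·(-319.7) + (3/2)·(-1284.4) + (-3/2)·(-92.3) = -1308.6 kJ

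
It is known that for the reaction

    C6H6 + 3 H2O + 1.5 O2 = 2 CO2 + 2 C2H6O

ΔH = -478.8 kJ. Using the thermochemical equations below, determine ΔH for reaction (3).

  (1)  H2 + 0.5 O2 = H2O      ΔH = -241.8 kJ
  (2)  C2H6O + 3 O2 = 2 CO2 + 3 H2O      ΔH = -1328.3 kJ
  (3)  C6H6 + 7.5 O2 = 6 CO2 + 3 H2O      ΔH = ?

(1): not needed (H2 appears nowhere else).
(2) reversed and × 2 (reverse to put C2H6O on the product side; ×2 to match 2 C2H6O in the target): (-2)·(-1328.3) = +2656.6 kJ
(3) as written (C6H6 already on the reactant side): contributes x
-478.8 = (+2656.6) + x
x = (-478.8 − (+2656.6)) / (1) = -3135.4 kJ

ΔH = -3135.4 kJ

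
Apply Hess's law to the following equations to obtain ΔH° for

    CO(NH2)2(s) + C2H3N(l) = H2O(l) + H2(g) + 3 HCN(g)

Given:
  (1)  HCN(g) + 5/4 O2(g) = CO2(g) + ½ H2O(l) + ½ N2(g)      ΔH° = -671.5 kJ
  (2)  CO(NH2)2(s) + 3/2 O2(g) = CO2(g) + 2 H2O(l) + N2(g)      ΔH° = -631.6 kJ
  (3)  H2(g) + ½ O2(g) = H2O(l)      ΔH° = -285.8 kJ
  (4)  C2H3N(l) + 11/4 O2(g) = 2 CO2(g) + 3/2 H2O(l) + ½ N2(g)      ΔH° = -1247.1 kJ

(1) reversed and × 3: (-3)·(-671.5) = +2014.5 kJ
(2) as written: -631.6 kJ
(3) reversed: +285.8 kJ
(4) as written: -1247.1 kJ
Combining the equations, ΔH° = (+2014.5) + (-631.6) + (+285.8) + (-1247.1) = 421.6 kJ

ΔH° = 421.6 kJ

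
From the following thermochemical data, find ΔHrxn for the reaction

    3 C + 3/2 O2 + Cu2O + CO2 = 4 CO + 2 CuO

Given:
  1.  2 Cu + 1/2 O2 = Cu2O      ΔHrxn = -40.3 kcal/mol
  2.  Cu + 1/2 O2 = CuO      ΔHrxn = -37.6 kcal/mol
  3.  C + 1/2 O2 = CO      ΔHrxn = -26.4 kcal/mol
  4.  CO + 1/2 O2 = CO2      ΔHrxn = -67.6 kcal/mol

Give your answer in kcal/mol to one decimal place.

ΔHrxn = -46.5 kcal/mol

eq. 1 reversed (reverse to put Cu2O on the reactant side): +40.3 kcal/mol
eq. 2 × 2 (scale by 2 for the 2 CuO): (2)·(-37.6) = -75.2 kcal/mol
eq. 3 × 3 (×3 to match 3 C in the target): (3)·(-26.4) = -79.2 kcal/mol
eq. 4 reversed (CO2 must end up as a reactant): +67.6 kcal/mol
ΔHrxn = (+40.3) + (-75.2) + (-79.2) + (+67.6) = -46.5 kcal/mol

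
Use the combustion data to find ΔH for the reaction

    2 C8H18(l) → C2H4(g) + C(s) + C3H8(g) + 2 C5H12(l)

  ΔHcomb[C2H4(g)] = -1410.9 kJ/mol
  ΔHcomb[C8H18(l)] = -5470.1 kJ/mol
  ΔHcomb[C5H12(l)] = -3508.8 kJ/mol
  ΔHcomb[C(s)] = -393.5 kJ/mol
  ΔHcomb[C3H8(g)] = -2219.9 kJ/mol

ΔH = 101.7 kJ/mol

Using ΔH = Σ nΔHc°(reactants) − Σ nΔHc°(products):
= [2·(-5470.1)] − [1·(-1410.9) + 1·(-393.5) + 1·(-2219.9) + 2·(-3508.8)]
= 101.7 kJ/mol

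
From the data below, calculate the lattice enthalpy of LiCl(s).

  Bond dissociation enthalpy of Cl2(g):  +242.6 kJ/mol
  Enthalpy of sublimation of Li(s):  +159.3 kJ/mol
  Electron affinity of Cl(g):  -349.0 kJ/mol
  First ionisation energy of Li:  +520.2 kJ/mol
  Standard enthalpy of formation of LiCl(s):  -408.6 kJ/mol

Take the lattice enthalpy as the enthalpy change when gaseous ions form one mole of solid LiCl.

ΔHf° = 1·ΔHsub + 1·(ΣIE) + 1/2·D(Cl2) + 1·EA + U
-408.6 = 1·(+159.3) + 1·(+520.2) + 1/2·(+242.6) + 1·(-349.0) + U
U = -408.6 − (+451.8) = -860.4 kJ/mol

U = -860.4 kJ/mol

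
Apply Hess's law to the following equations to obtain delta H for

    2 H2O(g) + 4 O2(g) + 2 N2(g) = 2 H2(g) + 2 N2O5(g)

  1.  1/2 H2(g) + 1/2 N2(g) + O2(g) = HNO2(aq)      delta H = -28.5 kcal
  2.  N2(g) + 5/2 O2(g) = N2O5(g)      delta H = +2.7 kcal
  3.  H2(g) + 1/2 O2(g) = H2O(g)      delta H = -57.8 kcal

delta H = 121.0 kcal

eq. 1: not needed.
eq. 2 × 2: (2)·(+2.7) = +5.4 kcal
eq. 3 reversed and × 2: (-2)·(-57.8) = +115.6 kcal
Combining the equations, delta H = (+5.4) + (+115.6) = 121.0 kcal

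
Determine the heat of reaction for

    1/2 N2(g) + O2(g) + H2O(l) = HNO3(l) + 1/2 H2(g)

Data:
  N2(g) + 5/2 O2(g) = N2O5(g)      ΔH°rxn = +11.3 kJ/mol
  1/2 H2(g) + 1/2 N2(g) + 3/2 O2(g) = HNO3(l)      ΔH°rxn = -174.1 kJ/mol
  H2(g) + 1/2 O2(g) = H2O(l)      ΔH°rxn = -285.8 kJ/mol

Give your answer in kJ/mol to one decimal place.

ΔH°rxn = 111.7 kJ/mol

equation 1: not needed (N2O5(g) appears nowhere else).
equation 2 as written (HNO3(l) already on the product side): -174.1 kJ/mol
equation 3 reversed (reverse to put H2O(l) on the reactant side): +285.8 kJ/mol
Summing the manipulated equations, ΔH°rxn = (1)·(-174.1) + (-1)·(-285.8) = 111.7 kJ/mol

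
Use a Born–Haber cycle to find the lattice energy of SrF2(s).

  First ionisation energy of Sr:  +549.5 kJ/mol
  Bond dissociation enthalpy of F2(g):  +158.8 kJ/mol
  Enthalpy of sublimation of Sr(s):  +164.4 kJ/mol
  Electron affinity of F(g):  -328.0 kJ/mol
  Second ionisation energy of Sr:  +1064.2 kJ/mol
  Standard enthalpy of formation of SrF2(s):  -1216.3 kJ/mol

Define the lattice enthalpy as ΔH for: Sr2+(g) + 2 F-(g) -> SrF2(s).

ΔHf° = 1·ΔHsub + 1·(ΣIE) + 1·D(F2) + 2·EA + U
-1216.3 = 1·(+164.4) + 1·(+1613.7) + 1·(+158.8) + 2·(-328.0) + U
U = -1216.3 − (+1280.9) = -2497.2 kJ/mol

U = -2497.2 kJ/mol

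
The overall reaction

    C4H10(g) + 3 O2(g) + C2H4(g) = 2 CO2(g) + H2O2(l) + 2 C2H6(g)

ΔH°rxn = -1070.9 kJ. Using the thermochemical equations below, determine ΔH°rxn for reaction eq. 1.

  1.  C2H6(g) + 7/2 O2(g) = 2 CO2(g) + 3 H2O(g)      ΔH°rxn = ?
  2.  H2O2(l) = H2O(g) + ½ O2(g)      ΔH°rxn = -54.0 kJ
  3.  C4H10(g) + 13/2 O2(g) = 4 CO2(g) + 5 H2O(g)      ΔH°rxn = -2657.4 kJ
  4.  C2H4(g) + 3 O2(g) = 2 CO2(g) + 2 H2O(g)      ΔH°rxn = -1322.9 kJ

ΔH°rxn = -1427.7 kJ

eq. 1 reversed and × 2: contributes −2·x
eq. 2 reversed: +54.0 kJ
eq. 3 as written: -2657.4 kJ
eq. 4 as written: -1322.9 kJ
-1070.9 = (+54.0) + (-2657.4) + (-1322.9) − 2·x
x = (-1070.9 − (-3926.3)) / (-2) = -1427.7 kJ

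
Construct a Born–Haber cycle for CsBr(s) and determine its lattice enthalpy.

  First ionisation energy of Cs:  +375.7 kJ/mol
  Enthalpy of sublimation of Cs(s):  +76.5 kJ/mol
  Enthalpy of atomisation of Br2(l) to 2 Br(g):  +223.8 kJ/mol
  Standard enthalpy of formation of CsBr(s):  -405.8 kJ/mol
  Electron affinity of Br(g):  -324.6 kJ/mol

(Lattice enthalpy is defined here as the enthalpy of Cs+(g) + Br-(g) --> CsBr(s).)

ΔHf° = 1·ΔHsub + 1·(ΣIE) + 1/2·D(Br2) + 1·EA + U
-405.8 = 1·(+76.5) + 1·(+375.7) + 1/2·(+223.8) + 1·(-324.6) + U
U = -405.8 − (+239.5) = -645.3 kJ/mol

U = -645.3 kJ/mol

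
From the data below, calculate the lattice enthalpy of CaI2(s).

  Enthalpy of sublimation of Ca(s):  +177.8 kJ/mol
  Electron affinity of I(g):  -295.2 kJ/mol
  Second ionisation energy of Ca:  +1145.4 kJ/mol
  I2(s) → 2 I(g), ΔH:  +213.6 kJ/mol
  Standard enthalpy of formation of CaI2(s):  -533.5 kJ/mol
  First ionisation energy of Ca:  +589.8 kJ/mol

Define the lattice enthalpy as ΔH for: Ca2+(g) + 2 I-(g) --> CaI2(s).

ΔHf° = 1·ΔHsub + 1·(ΣIE) + 1·D(I2) + 2·EA + U
-533.5 = 1·(+177.8) + 1·(+1735.2) + 1·(+213.6) + 2·(-295.2) + U
U = -533.5 − (+1536.2) = -2069.7 kJ/mol

U = -2069.7 kJ/mol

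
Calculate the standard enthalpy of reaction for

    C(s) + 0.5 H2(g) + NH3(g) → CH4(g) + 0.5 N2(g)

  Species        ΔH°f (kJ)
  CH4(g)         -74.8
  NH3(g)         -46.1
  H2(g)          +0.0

Products: 1·(-74.8) + 1/2·(+0.0) = -74.8
Reactants: 1·(+0.0) + 1/2·(+0.0) + 1·(-46.1) = -46.1
ΔHrxn = (-74.8) − (-46.1) = -28.7 kJ

ΔHrxn = -28.7 kJ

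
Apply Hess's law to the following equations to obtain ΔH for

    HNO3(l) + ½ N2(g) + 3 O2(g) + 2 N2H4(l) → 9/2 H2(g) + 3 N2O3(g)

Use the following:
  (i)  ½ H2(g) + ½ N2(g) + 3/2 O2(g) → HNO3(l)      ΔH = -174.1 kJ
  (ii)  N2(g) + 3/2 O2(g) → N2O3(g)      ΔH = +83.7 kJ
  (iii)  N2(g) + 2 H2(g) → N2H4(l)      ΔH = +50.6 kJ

ΔH = 324.0 kJ

(i) reversed (reverse to put HNO3(l) on the reactant side): +174.1 kJ
(ii) × 3 (scale by 3 for the 3 N2O3(g)): (3)·(+83.7) = +251.1 kJ
(iii) reversed and × 2 (N2H4(l) must end up as a reactant; scale by 2 for the 2 N2H4(l)): (-2)·(+50.6) = -101.2 kJ
Combining the equations, ΔH = (+174.1) + (+251.1) + (-101.2) = 324.0 kJ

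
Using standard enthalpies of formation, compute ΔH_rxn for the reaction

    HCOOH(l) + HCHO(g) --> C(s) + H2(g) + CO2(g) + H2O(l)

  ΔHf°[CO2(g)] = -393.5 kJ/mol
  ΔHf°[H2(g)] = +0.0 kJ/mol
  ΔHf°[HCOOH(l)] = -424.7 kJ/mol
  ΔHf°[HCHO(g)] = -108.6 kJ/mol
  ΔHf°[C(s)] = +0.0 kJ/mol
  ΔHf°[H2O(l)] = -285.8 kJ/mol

Products: 1·(+0.0) + 1·(+0.0) + 1·(-393.5) + 1·(-285.8) = -679.3
Reactants: 1·(-424.7) + 1·(-108.6) = -533.3
ΔH_rxn = (-679.3) − (-533.3) = -146.0 kJ/mol

ΔH_rxn = -146.0 kJ/mol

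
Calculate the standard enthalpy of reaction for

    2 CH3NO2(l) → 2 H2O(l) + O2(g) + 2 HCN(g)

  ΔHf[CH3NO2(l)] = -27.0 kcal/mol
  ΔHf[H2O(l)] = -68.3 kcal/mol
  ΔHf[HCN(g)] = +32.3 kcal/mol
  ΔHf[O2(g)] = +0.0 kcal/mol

ΔH° = -18.0 kcal/mol

Products: 2·(-68.3) + 1·(+0.0) + 2·(+32.3) = -72.0
Reactants: 2·(-27.0) = -54.0
ΔH° = (-72.0) − (-54.0) = -18.0 kcal/mol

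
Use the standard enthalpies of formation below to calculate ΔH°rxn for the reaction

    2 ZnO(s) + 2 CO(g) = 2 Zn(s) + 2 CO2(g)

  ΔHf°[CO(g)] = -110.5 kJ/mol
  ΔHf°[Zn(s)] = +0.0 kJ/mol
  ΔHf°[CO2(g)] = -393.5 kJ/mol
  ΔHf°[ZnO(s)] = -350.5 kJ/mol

Products: 2·(+0.0) + 2·(-393.5) = -787.0
Reactants: 2·(-350.5) + 2·(-110.5) = -922.0
ΔH°rxn = (-787.0) − (-922.0) = 135.0 kJ/mol

ΔH°rxn = 135.0 kJ/mol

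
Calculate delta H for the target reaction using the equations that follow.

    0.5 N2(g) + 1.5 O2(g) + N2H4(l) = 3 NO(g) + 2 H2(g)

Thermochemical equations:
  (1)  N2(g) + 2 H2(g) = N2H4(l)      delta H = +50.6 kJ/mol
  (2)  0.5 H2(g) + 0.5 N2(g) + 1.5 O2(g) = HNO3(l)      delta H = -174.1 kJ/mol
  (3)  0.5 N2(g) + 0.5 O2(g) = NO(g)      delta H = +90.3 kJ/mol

(1) reversed: -50.6 kJ/mol
(2): not needed.
(3) × 3: (3)·(+90.3) = +270.9 kJ/mol
Summing the manipulated equations, delta H = (-1)·(+50.6) + (3)·(+90.3) = 220.3 kJ/mol

delta H = 220.3 kJ/mol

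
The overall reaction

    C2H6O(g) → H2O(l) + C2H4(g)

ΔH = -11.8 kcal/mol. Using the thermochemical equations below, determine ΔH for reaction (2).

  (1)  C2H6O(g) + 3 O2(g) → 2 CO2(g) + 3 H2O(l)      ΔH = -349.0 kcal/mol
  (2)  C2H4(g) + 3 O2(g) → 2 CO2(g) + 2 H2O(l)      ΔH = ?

ΔH = -337.2 kcal/mol

(1) as written (C2H6O(g) already on the reactant side): -349.0 kcal/mol
(2) reversed (C2H4(g) must end up as a product): contributes −x
-11.8 = (-349.0) − x
x = (-11.8 − (-349.0)) / (-1) = -337.2 kcal/mol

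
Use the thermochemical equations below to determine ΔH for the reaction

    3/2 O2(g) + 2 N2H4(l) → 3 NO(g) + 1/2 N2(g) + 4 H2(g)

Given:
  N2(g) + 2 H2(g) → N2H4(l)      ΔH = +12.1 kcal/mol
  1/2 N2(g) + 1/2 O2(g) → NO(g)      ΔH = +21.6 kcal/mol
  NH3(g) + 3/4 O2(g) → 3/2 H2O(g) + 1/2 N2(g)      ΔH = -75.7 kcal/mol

equation 1 reversed and × 2: (-2)·(+12.1) = -24.2 kcal/mol
equation 2 × 3: (3)·(+21.6) = +64.8 kcal/mol
equation 3: not needed.
Since enthalpy is a state function, ΔH = (-24.2) + (+64.8) = 40.6 kcal/mol

ΔH = 40.6 kcal/mol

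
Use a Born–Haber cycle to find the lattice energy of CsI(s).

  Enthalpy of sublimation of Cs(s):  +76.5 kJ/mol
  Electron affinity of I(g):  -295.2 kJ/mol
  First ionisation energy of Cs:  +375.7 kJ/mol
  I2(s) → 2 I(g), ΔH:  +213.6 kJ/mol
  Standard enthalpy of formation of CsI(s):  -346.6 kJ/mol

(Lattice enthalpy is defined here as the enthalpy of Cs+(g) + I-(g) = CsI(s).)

ΔHf° = 1·ΔHsub + 1·(ΣIE) + 1/2·D(I2) + 1·EA + U
-346.6 = 1·(+76.5) + 1·(+375.7) + 1/2·(+213.6) + 1·(-295.2) + U
U = -346.6 − (+263.8) = -610.4 kJ/mol

U = -610.4 kJ/mol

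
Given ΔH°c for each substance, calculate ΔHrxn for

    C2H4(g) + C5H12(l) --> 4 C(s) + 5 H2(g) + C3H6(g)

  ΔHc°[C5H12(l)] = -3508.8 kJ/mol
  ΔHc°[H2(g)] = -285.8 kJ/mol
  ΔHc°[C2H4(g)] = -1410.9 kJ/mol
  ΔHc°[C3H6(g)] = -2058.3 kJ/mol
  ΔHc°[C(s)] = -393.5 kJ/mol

ΔHrxn = 141.6 kJ/mol

With combustion enthalpies, reactants minus products:
= [1·(-1410.9) + 1·(-3508.8)] − [4·(-393.5) + 5·(-285.8) + 1·(-2058.3)]
= 141.6 kJ/mol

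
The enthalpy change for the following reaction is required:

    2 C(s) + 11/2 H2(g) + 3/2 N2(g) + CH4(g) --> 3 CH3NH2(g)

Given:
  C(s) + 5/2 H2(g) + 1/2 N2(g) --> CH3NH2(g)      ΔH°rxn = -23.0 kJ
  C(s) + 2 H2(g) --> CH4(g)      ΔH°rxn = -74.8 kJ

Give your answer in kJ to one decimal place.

equation 1 × 3 (scale by 3 for the 3 CH3NH2(g)): (3)·(-23.0) = -69.0 kJ
equation 2 reversed (CH4(g) must end up as a reactant): +74.8 kJ
Summing the manipulated equations, ΔH°rxn = (-69.0) + (+74.8) = 5.8 kJ

ΔH°rxn = 5.8 kJ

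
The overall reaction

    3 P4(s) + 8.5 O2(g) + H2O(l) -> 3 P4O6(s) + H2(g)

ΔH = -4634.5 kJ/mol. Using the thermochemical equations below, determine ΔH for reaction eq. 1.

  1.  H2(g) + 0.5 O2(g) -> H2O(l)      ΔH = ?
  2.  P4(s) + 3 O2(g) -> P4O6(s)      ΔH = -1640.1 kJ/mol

eq. 1 reversed: contributes −x
eq. 2 × 3: (3)·(-1640.1) = -4920.3 kJ/mol
-4634.5 = (-4920.3) − x
x = (-4634.5 − (-4920.3)) / (-1) = -285.8 kJ/mol

ΔH = -285.8 kJ/mol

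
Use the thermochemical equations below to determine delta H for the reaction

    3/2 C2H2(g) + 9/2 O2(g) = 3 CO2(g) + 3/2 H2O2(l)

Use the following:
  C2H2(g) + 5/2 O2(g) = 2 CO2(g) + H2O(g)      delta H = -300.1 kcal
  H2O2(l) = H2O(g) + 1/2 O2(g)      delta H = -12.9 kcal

delta H = -430.8 kcal

equation 1 × 3/2 (×3/2 to match 3/2 C2H2(g) in the target): (3/2)·(-300.1) = -450.15 kcal
equation 2 reversed and × 3/2 (H2O2(l) must end up as a product; scale by 3/2 for the 3/2 H2O2(l)): (-3/2)·(-12.9) = +19.35 kcal
By Hess's law, delta H = (3/2)·(-300.1) + (-3/2)·(-12.9) = -430.8 kcal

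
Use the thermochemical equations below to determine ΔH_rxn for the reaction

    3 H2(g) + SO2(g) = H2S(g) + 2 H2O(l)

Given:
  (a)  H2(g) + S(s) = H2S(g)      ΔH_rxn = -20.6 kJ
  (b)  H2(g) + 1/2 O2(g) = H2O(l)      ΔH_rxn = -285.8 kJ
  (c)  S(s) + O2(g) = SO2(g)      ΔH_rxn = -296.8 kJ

(a) as written: -20.6 kJ
(b) × 2: (2)·(-285.8) = -571.6 kJ
(c) reversed: +296.8 kJ
ΔH_rxn = (1)·(-20.6) + (2)·(-285.8) + (-1)·(-296.8) = -295.4 kJ

ΔH_rxn = -295.4 kJ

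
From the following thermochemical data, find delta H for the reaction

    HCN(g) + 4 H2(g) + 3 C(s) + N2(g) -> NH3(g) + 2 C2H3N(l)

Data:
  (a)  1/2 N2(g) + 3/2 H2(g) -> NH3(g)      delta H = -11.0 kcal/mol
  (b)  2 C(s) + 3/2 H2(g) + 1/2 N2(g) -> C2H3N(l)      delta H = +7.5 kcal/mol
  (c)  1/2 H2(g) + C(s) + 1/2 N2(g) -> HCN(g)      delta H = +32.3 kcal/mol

delta H = -28.3 kcal/mol

(a) as written: -11.0 kcal/mol
(b) × 2: (2)·(+7.5) = +15.0 kcal/mol
(c) reversed: -32.3 kcal/mol
Summing the manipulated equations, delta H = (-11.0) + (+15.0) + (-32.3) = -28.3 kcal/mol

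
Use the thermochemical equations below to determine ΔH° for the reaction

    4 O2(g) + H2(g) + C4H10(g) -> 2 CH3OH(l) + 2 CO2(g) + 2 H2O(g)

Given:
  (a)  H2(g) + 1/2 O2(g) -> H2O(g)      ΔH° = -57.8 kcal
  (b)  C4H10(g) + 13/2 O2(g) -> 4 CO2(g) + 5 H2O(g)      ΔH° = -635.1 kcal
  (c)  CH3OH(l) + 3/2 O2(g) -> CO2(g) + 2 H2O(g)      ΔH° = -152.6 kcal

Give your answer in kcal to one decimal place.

ΔH° = -387.7 kcal

(a) as written (H2(g) already on the reactant side): -57.8 kcal
(b) as written (C4H10(g) already on the reactant side): -635.1 kcal
(c) reversed and × 2 (reverse to put CH3OH(l) on the product side; scale by 2 for the 2 CH3OH(l)): (-2)·(-152.6) = +305.2 kcal
Summing the manipulated equations, ΔH° = (-57.8) + (-635.1) + (+305.2) = -387.7 kcal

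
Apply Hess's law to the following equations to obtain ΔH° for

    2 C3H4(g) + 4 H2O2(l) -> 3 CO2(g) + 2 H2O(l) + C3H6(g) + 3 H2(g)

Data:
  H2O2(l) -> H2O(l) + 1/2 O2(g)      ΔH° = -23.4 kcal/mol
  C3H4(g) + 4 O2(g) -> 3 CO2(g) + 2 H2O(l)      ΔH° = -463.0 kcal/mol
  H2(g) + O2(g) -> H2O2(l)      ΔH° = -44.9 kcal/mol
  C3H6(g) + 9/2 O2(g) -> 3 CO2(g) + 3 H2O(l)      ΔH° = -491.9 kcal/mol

ΔH° = -322.8 kcal/mol

equation 1 as written: -23.4 kcal/mol
equation 2 × 2: (2)·(-463.0) = -926.0 kcal/mol
equation 3 reversed and × 3: (-3)·(-44.9) = +134.7 kcal/mol
equation 4 reversed: +491.9 kcal/mol
Summing the manipulated equations, ΔH° = (1)·(-23.4) + (2)·(-463.0) + (-3)·(-44.9) + (-1)·(-491.9) = -322.8 kcal/mol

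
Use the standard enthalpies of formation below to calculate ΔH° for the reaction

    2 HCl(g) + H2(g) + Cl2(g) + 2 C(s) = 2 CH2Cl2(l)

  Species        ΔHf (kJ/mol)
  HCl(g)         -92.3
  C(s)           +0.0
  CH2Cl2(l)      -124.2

ΔH° = -63.8 kJ/mol

Products: 2·(-124.2) = -248.4
Reactants: 2·(-92.3) + 1·(+0.0) + 1·(+0.0) + 2·(+0.0) = -184.6
ΔH° = (-248.4) − (-184.6) = -63.8 kJ/mol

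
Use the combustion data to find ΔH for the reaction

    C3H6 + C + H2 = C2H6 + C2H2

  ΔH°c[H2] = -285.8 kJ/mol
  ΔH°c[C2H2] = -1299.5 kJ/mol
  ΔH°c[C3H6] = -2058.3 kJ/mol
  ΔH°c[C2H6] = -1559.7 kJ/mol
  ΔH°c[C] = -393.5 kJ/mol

ΔH = 121.6 kJ/mol

With combustion enthalpies, reactants minus products:
= [1·(-2058.3) + 1·(-393.5) + 1·(-285.8)] − [1·(-1559.7) + 1·(-1299.5)]
= 121.6 kJ/mol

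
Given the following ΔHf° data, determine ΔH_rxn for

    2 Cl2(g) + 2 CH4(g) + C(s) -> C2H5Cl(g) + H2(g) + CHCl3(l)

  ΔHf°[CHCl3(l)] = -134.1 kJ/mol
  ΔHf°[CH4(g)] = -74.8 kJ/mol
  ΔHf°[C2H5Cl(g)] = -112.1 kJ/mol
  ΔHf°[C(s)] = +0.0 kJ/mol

ΔH_rxn = -96.6 kJ/mol

Products: 1·(-112.1) + 1·(+0.0) + 1·(-134.1) = -246.2
Reactants: 2·(+0.0) + 2·(-74.8) + 1·(+0.0) = -149.6
ΔH_rxn = (-246.2) − (-149.6) = -96.6 kJ/mol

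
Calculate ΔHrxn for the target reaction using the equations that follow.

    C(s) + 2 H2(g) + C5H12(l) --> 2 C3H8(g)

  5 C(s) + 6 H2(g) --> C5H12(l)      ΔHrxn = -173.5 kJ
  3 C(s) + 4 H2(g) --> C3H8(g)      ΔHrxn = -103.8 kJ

ΔHrxn = -34.1 kJ

equation 1 reversed: +173.5 kJ
equation 2 × 2: (2)·(-103.8) = -207.6 kJ
ΔHrxn = (+173.5) + (-207.6) = -34.1 kJ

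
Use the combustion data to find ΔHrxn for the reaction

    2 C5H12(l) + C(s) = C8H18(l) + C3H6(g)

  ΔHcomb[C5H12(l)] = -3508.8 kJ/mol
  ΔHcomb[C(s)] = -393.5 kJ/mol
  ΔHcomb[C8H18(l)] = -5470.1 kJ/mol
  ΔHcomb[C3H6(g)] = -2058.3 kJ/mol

ΔHrxn = 117.3 kJ/mol

Using ΔH = Σ nΔHc°(reactants) − Σ nΔHc°(products):
= [2·(-3508.8) + 1·(-393.5)] − [1·(-5470.1) + 1·(-2058.3)]
= 117.3 kJ/mol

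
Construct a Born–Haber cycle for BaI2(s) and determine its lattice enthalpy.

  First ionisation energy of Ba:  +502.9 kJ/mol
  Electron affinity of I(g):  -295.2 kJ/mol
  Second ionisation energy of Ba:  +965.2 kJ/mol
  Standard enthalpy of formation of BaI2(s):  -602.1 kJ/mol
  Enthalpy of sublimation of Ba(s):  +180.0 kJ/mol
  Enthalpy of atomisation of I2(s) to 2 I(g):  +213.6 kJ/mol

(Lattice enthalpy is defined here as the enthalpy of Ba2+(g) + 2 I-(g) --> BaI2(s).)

U = -1873.4 kJ/mol

ΔHf° = 1·ΔHsub + 1·(ΣIE) + 1·D(I2) + 2·EA + U
-602.1 = 1·(+180.0) + 1·(+1468.1) + 1·(+213.6) + 2·(-295.2) + U
U = -602.1 − (+1271.3) = -1873.4 kJ/mol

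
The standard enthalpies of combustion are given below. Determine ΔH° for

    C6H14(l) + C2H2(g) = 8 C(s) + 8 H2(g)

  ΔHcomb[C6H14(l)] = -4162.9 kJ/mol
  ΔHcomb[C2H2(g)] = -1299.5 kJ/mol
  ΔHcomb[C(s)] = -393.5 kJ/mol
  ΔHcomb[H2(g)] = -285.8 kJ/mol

ΔH° = -28.0 kJ/mol

Using ΔH = Σ nΔHc°(reactants) − Σ nΔHc°(products):
= [1·(-4162.9) + 1·(-1299.5)] − [8·(-393.5) + 8·(-285.8)]
= -28.0 kJ/mol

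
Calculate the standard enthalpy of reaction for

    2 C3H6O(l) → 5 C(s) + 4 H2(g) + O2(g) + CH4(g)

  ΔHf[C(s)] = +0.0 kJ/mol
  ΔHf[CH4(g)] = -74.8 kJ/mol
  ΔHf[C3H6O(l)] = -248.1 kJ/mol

ΔH° = 421.4 kJ/mol

Products: 5·(+0.0) + 4·(+0.0) + 1·(+0.0) + 1·(-74.8) = -74.8
Reactants: 2·(-248.1) = -496.2
ΔH° = (-74.8) − (-496.2) = 421.4 kJ/mol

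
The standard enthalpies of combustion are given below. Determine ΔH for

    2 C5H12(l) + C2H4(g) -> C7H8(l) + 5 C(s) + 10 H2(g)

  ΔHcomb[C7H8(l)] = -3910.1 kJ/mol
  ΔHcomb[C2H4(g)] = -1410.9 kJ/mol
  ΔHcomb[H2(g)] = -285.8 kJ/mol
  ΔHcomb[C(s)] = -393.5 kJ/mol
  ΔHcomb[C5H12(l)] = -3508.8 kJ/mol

ΔH = 307.1 kJ/mol

Using ΔH = Σ nΔHc°(reactants) − Σ nΔHc°(products):
= [2·(-3508.8) + 1·(-1410.9)] − [1·(-3910.1) + 5·(-393.5) + 10·(-285.8)]
= 307.1 kJ/mol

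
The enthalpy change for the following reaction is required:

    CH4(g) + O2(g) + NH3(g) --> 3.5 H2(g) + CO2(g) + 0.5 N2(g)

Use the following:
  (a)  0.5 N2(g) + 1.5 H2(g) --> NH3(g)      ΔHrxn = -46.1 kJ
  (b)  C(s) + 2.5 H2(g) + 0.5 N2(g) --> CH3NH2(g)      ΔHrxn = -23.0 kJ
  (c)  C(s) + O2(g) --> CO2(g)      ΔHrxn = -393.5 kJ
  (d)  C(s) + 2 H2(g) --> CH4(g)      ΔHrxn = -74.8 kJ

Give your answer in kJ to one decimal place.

ΔHrxn = -272.6 kJ

(a) reversed: +46.1 kJ
(b): not needed.
(c) as written: -393.5 kJ
(d) reversed: +74.8 kJ
Summing the manipulated equations, ΔHrxn = (-1)·(-46.1) + (1)·(-393.5) + (-1)·(-74.8) = -272.6 kJ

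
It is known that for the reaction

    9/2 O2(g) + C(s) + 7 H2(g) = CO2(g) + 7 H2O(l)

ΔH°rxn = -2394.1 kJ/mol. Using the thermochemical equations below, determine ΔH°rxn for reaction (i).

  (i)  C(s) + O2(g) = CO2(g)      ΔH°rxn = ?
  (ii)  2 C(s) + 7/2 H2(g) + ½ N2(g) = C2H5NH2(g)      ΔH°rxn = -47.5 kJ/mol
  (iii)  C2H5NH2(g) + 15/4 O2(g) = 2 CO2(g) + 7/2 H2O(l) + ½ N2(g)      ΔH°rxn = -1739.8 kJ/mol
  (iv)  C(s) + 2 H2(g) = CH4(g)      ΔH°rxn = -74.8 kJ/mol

(i) reversed and × 3: contributes −3·x
(ii) × 2: (2)·(-47.5) = -95.0 kJ/mol
(iii) × 2: (2)·(-1739.8) = -3479.6 kJ/mol
(iv): not needed.
-2394.1 = (-95.0) + (-3479.6) − 3·x
x = (-2394.1 − (-3574.6)) / (-3) = -393.5 kJ/mol

ΔH°rxn = -393.5 kJ/mol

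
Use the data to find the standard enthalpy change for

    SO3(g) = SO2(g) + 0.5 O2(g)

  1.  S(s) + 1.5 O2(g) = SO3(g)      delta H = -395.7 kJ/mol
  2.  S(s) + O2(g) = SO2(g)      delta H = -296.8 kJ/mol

delta H = 98.9 kJ/mol

eq. 1 reversed (reverse to put SO3(g) on the reactant side): +395.7 kJ/mol
eq. 2 as written (SO2(g) already on the product side): -296.8 kJ/mol
delta H = (+395.7) + (-296.8) = 98.9 kJ/mol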